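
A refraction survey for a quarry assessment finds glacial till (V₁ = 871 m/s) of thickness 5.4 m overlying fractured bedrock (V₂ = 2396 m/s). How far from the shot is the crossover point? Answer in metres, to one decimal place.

θ_c = arcsin(871/2396) = 21.32°, so cos θ_c = 0.9316 and tᵢ = 2h cos θ_c/V₁ = 0.0116 s.
At crossover x/V₁ = x/V₂ + tᵢ ⇒ x = tᵢ/(1/V₁ − 1/V₂) = 0.01155/(1.1481e-03 − 4.1736e-04) = 15.81 m.

15.8 m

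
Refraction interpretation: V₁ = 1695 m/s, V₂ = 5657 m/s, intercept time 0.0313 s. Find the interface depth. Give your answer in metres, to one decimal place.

27.8 m

θ_c = arcsin(1695/5657) = 17.44°; cos θ_c = 0.9541.
tᵢ = 2h cos θ_c/V₁ ⇒ h = tᵢ·V₁/(2 cos θ_c) = 0.0313·1695/(2·0.9541) = 27.80 m.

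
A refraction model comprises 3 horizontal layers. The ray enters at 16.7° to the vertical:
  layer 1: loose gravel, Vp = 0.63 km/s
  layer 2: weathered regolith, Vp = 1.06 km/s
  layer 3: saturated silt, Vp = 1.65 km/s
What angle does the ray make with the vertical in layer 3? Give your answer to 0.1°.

Snell's law across each interface conserves sin θ / V, so sin θ_3 = V_3·sin θ₁/V₁.
sin θ_3 = 1.65 × sin 16.7° / 0.63 = 0.7526.
θ_3 = arcsin 0.7526 = 48.82°.

48.8°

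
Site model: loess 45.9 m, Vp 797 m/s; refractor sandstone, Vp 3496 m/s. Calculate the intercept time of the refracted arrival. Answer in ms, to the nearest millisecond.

θ_c = arcsin(V₁/V₂) = arcsin(797/3496) = 13.18°; cos θ_c = 0.9737.
tᵢ = 2h·cos θ_c / V₁ = 2·45.9·0.9737 / 797 = 0.11215 s.

112 ms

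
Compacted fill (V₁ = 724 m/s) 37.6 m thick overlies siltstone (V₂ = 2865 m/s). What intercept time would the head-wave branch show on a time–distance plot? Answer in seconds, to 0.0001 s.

0.1005 s

θ_c = arcsin(V₁/V₂) = arcsin(724/2865) = 14.64°; cos θ_c = 0.9675.
tᵢ = 2h·cos θ_c / V₁ = 2·37.6·0.9675 / 724 = 0.10050 s.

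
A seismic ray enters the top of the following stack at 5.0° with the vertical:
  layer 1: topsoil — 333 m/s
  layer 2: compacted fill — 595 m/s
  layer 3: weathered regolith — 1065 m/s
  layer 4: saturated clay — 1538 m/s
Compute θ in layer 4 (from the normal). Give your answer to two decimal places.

Snell's law across each interface conserves sin θ / V, so sin θ_4 = V_4·sin θ₁/V₁.
sin θ_4 = 1538 × sin 5.0° / 333 = 0.4025.
θ_4 = arcsin 0.4025 = 23.74°.

23.74°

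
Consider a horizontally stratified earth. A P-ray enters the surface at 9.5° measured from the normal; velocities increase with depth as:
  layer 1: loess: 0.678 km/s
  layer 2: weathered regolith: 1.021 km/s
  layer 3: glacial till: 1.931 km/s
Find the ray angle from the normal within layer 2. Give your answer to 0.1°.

Snell's law across each interface conserves sin θ / V, so sin θ_2 = V_2·sin θ₁/V₁.
sin θ_2 = 1.021 × sin 9.5° / 0.678 = 0.2485.
θ_2 = 14.39° from the vertical.

14.4°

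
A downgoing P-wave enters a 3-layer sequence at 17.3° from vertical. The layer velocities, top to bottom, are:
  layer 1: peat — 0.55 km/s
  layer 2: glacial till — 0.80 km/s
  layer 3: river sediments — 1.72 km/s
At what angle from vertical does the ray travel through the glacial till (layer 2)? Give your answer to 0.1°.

25.6°

Ray parameter p = sin 17.3° / 0.55 = 5.4068e-01 s/km.
sin θ_2 = p·V_2 = 5.4068e-01 × 0.80 = 0.4325.
θ_2 = 25.63° from the vertical.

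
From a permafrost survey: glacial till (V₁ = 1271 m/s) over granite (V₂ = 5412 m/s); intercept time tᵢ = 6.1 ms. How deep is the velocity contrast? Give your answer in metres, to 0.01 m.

h = tᵢ·V₁·V₂ / (2·√(V₂²−V₁²)).
√(V₂²−V₁²) = √(5412² − 1271²) = 5260.6 m/s.
h = 0.0061 s × 1271 × 5412 / (2 × 5260.6) = 3.99 m.

3.99 m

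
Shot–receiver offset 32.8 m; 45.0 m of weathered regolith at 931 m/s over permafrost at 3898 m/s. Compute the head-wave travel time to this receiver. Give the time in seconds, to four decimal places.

0.1023 s

θ_c = arcsin(V₁/V₂) = arcsin(931/3898) = 13.82°, cos θ_c = 0.9711.
Intercept time tᵢ = 2h cos θ_c / V₁ = 2·45.0·0.9711/931 = 0.09387 s.
t = x/V₂ + tᵢ = 32.8/3898 + 0.09387 = 0.10229 s.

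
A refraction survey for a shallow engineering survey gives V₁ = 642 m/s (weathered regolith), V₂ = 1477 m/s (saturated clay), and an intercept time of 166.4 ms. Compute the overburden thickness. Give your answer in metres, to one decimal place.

59.3 m

θ_c = arcsin(642/1477) = 25.76°; cos θ_c = 0.9006.
tᵢ = 2h cos θ_c/V₁ ⇒ h = tᵢ·V₁/(2 cos θ_c) = 0.1664·642/(2·0.9006) = 59.31 m.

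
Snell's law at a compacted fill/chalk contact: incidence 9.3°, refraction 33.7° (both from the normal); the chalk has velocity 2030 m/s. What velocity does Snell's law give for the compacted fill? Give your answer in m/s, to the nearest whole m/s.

591 m/s

Snell's law: sin 9.3°/V₁ = sin 33.7°/V₂.
V₁ = V₂·sin 9.3°/sin 33.7° = 2030 × 0.2913 = 591.26 m/s.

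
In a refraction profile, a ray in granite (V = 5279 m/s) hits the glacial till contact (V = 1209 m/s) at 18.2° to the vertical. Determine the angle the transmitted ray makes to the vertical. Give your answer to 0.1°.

Snell's law: sin θ₂ = (V₂/V₁)·sin θ₁ = (1209/5279)·sin 18.2° = 0.0715.
θ₂ = sin⁻¹(0.0715) = 4.10° (from vertical).

4.1°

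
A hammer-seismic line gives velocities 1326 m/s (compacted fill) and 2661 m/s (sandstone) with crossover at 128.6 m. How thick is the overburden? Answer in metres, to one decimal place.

37.2 m

x_cross = 2h·√((V₂+V₁)/(V₂−V₁)) → h = x_cross / (2·√((V₂+V₁)/(V₂−V₁))).
√((V₂+V₁)/(V₂−V₁)) = √((2661+1326)/(2661−1326)) = 1.7282.
h = 128.6 / (2·1.7282) = 37.21 m.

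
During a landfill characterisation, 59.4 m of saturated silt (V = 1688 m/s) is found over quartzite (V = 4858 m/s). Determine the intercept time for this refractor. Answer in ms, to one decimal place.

66.0 ms

tᵢ = 2h·√(V₂²−V₁²)/(V₁V₂).
√(V₂²−V₁²) = √(4858²−1688²) = 4555.3 m/s.
tᵢ = 2·59.4·4555.3/(1688·4858) = 0.06599 s.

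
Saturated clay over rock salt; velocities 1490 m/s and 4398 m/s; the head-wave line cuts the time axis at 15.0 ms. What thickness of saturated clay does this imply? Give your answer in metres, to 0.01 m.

11.88 m

h = tᵢ·V₁·V₂ / (2·√(V₂²−V₁²)).
√(V₂²−V₁²) = √(4398² − 1490²) = 4137.9 m/s.
h = 0.015 s × 1490 × 4398 / (2 × 4137.9) = 11.88 m.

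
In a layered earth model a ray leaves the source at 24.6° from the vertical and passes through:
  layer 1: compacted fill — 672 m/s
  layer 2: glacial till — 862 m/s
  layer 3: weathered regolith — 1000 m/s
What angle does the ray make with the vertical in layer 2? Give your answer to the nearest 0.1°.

32.3°

Snell's law across each interface conserves sin θ / V, so sin θ_2 = V_2·sin θ₁/V₁.
sin θ_2 = 862 × sin 24.6° / 672 = 0.5340.
θ_2 = 32.27° from the vertical.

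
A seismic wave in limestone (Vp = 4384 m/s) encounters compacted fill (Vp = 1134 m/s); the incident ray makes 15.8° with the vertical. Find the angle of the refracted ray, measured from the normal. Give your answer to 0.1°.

4.0°

Snell's law: sin θ₂ = (V₂/V₁)·sin θ₁ = (1134/4384)·sin 15.8° = 0.0704.
θ₂ = sin⁻¹(0.0704) = 4.04° (from vertical).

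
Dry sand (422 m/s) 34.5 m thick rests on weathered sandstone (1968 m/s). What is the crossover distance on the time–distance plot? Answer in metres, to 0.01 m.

85.79 m

θ_c = arcsin(422/1968) = 12.38°, so cos θ_c = 0.9767 and tᵢ = 2h cos θ_c/V₁ = 0.1597 s.
At crossover x/V₁ = x/V₂ + tᵢ ⇒ x = tᵢ/(1/V₁ − 1/V₂) = 0.15970/(2.3697e-03 − 5.0813e-04) = 85.79 m.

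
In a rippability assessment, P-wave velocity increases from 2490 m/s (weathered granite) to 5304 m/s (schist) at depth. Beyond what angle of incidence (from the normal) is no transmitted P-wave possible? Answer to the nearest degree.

Critical incidence: sin θ_c = V₁/V₂ = 2490/5304 = 0.4695.
θ_c = arcsin 0.4695 = 28.00°.

28°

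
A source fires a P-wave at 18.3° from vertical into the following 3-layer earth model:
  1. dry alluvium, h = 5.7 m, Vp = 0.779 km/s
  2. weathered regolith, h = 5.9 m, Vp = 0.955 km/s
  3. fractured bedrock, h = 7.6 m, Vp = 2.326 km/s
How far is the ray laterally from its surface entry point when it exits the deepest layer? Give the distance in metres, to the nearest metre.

25 m

Ray parameter p = sin 18.3° / 0.779 km/s = 4.0307e-01 s/km.
Layer 1: θ = 18.30°; offset = 5.7·tan 18.30° = 1.885 m.
Layer 2: sin θ = p·0.955 = 0.3849 → θ = 22.64°; offset = 5.9·tan 22.64° = 2.461 m.
Layer 3: sin θ = p·2.326 = 0.9375 → θ = 69.64°; offset = 7.6·tan 69.64° = 20.483 m.
Total horizontal offset = 24.829 m.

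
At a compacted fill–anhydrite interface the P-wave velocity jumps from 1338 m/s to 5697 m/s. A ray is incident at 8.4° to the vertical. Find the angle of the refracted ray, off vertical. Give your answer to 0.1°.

38.5°

Snell's law: sin θ₂ = (V₂/V₁)·sin θ₁ = (5697/1338)·sin 8.4° = 0.6220.
θ₂ = arcsin 0.6220 = 38.46° from the normal.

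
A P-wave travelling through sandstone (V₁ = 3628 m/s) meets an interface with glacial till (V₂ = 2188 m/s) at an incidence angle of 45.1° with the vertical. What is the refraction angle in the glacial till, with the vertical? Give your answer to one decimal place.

25.3°

sin θ₁/V₁ = sin θ₂/V₂ ⇒ sin θ₂ = 2188·sin 45.1°/3628 = 2188·0.7083/3628 = 0.4272.
θ₂ = sin⁻¹(0.4272) = 25.29° (from vertical).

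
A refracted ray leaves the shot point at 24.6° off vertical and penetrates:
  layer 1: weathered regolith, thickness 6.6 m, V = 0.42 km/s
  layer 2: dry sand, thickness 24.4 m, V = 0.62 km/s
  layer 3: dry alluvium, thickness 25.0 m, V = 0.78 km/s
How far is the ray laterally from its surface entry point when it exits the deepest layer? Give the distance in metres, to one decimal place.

52.5 m

Apply Snell's law at each interface; in layer i the horizontal offset is hᵢ·tan θᵢ.
Layer 1: θ = 24.60°; offset = 6.6·tan 24.60° = 3.022 m.
Layer 2: sin θ = 0.62·sin 24.6°/0.42 = 0.6145, θ = 37.92°; offset = 24.4·tan 37.92° = 19.006 m.
Layer 3: sin θ = 0.78·sin 24.6°/0.42 = 0.7731, θ = 50.63°; offset = 25.0·tan 50.63° = 30.471 m.
Σ offsets = 52.498 m.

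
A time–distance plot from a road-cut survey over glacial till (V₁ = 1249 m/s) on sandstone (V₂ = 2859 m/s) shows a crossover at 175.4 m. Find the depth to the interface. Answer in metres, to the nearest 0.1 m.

54.9 m

x_cross = 2h·√((V₂+V₁)/(V₂−V₁)) → h = x_cross / (2·√((V₂+V₁)/(V₂−V₁))).
√((V₂+V₁)/(V₂−V₁)) = √((2859+1249)/(2859−1249)) = 1.5974.
h = 175.4 / (2·1.5974) = 54.90 m.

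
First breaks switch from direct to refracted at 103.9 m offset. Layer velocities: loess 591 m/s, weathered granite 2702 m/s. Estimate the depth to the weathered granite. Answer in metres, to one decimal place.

41.6 m

x_cross = 2h·√((V₂+V₁)/(V₂−V₁)) → h = x_cross / (2·√((V₂+V₁)/(V₂−V₁))).
√((V₂+V₁)/(V₂−V₁)) = √((2702+591)/(2702−591)) = 1.2490.
h = 103.9 / (2·1.2490) = 41.59 m.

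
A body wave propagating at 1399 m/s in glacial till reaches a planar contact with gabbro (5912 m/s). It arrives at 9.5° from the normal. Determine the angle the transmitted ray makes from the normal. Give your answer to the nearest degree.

Snell's law: sin θ₂ = (V₂/V₁)·sin θ₁ = (5912/1399)·sin 9.5° = 0.6975.
θ₂ = arcsin 0.6975 = 44.22° from the normal.

44°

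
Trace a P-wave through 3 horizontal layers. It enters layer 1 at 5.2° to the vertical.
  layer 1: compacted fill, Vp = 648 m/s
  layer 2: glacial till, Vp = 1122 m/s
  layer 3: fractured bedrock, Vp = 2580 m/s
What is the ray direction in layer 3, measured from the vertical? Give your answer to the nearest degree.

21°

Snell's law across each interface conserves sin θ / V, so sin θ_3 = V_3·sin θ₁/V₁.
sin θ_3 = 2580 × sin 5.2° / 648 = 0.3609.
θ_3 = 21.15° from the vertical.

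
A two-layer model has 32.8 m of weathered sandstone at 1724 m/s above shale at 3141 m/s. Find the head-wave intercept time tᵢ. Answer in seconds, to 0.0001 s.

θ_c = arcsin(V₁/V₂) = arcsin(1724/3141) = 33.29°; cos θ_c = 0.8359.
tᵢ = 2h·cos θ_c / V₁ = 2·32.8·0.8359 / 1724 = 0.03181 s.

0.0318 s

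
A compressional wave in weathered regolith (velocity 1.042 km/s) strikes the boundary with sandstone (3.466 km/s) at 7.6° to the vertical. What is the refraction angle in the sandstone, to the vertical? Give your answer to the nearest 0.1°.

sin θ₁/V₁ = sin θ₂/V₂ ⇒ sin θ₂ = 3.466·sin 7.6°/1.042 = 3.466·0.1323/1.042 = 0.4399.
θ₂ = sin⁻¹(0.4399) = 26.10° (from vertical).

26.1°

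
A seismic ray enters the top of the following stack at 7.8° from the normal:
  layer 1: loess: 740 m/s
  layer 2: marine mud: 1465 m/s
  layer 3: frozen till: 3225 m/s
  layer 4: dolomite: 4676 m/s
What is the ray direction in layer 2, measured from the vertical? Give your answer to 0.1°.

Ray parameter p = sin 7.8° / 740 = 1.8340e-04 s/m.
sin θ_2 = p·V_2 = 1.8340e-04 × 1465 = 0.2687.
θ_2 = arcsin 0.2687 = 15.59°.

15.6°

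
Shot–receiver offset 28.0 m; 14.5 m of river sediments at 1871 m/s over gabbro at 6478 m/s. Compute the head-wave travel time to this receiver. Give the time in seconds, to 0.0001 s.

0.0192 s

t = x/V₂ + 2h·√(V₂²−V₁²)/(V₁V₂).
√(V₂²−V₁²) = √(6478²−1871²) = 6201.9 m/s; delay term = 2·14.5·6201.9/(1871·6478) = 0.01484 s.
t = 28.0/6478 + 0.01484 = 0.01916 s.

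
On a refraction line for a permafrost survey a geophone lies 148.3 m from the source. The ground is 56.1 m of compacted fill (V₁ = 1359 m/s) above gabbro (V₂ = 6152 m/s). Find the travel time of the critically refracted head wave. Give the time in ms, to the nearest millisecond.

θ_c = arcsin(V₁/V₂) = arcsin(1359/6152) = 12.76°, cos θ_c = 0.9753.
Intercept time tᵢ = 2h cos θ_c / V₁ = 2·56.1·0.9753/1359 = 0.08052 s.
t = x/V₂ + tᵢ = 148.3/6152 + 0.08052 = 0.10463 s.

105 ms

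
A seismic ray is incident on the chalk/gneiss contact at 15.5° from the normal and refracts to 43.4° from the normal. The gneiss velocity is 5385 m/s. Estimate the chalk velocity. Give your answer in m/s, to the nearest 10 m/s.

Snell's law: sin 15.5°/V₁ = sin 43.4°/V₂.
V₁ = V₂·sin 15.5°/sin 43.4° = 5385 × 0.3889 = 2094.46 m/s.

2090 m/s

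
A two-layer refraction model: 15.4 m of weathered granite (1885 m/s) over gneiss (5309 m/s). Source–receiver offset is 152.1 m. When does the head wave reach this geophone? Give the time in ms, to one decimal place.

43.9 ms

θ_c = arcsin(V₁/V₂) = arcsin(1885/5309) = 20.80°, cos θ_c = 0.9348.
Intercept time tᵢ = 2h cos θ_c / V₁ = 2·15.4·0.9348/1885 = 0.01527 s.
t = x/V₂ + tᵢ = 152.1/5309 + 0.01527 = 0.04392 s.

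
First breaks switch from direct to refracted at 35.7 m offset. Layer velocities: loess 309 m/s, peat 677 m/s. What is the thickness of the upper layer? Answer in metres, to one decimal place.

10.9 m

h = (x_cross/2)·√((V₂−V₁)/(V₂+V₁)).
(V₂−V₁)/(V₂+V₁) = (677−309)/(677+309) = 0.3732; √ = 0.6109.
h = (35.7/2)·0.6109 = 10.90 m.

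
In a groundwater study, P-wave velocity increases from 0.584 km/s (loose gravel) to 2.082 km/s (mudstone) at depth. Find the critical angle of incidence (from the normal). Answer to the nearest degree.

16°

Critical incidence: sin θ_c = V₁/V₂ = 0.584/2.082 = 0.2805.
θ_c = arcsin 0.2805 = 16.29°.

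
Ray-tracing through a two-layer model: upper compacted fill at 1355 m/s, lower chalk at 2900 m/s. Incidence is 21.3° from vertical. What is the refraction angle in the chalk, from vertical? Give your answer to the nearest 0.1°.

51.0°

Snell's law: sin θ₂ = (V₂/V₁)·sin θ₁ = (2900/1355)·sin 21.3° = 0.7774.
θ₂ = arcsin 0.7774 = 51.03° from the normal.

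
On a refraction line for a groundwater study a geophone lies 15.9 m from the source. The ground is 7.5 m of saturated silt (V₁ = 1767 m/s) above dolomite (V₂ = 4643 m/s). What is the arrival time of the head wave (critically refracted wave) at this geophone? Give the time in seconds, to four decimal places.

0.0113 s

θ_c = arcsin(V₁/V₂) = arcsin(1767/4643) = 22.37°, cos θ_c = 0.9248.
Intercept time tᵢ = 2h cos θ_c / V₁ = 2·7.5·0.9248/1767 = 0.00785 s.
t = x/V₂ + tᵢ = 15.9/4643 + 0.00785 = 0.01127 s.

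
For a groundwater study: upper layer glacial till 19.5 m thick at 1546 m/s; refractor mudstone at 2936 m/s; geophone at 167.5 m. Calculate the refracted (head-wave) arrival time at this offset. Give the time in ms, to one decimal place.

θ_c = arcsin(V₁/V₂) = arcsin(1546/2936) = 31.77°, cos θ_c = 0.8501.
Intercept time tᵢ = 2h cos θ_c / V₁ = 2·19.5·0.8501/1546 = 0.02145 s.
t = x/V₂ + tᵢ = 167.5/2936 + 0.02145 = 0.07850 s.

78.5 ms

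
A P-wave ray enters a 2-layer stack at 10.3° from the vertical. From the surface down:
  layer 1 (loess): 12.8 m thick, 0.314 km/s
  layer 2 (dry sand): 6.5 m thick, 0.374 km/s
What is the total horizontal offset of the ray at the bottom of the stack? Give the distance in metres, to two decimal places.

p = sin θ₁/V₁ = sin 10.3°/0.314 = 5.6943e-01 s/km is conserved through the stack.
Layer 1: θ = 10.30°; offset = 12.8·tan 10.30° = 2.3262 m.
Layer 2: sin θ = p·0.374 = 0.2130 → θ = 12.30°; offset = 6.5·tan 12.30° = 1.4168 m.
Σ offsets = 3.7430 m.

3.74 m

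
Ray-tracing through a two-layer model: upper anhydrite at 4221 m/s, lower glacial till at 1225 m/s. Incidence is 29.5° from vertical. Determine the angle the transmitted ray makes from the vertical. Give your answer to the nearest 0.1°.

sin θ₁/V₁ = sin θ₂/V₂ ⇒ sin θ₂ = 1225·sin 29.5°/4221 = 1225·0.4924/4221 = 0.1429.
θ₂ = arcsin 0.1429 = 8.22° from the normal.

8.2°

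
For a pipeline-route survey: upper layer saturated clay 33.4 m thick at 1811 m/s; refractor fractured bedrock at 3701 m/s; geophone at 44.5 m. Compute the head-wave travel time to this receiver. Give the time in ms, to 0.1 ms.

θ_c = arcsin(V₁/V₂) = arcsin(1811/3701) = 29.30°, cos θ_c = 0.8721.
Intercept time tᵢ = 2h cos θ_c / V₁ = 2·33.4·0.8721/1811 = 0.03217 s.
t = x/V₂ + tᵢ = 44.5/3701 + 0.03217 = 0.04419 s.

44.2 ms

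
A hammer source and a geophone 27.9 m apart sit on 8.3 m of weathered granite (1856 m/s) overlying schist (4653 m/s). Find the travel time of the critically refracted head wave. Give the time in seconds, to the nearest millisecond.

t = x/V₂ + 2h·√(V₂²−V₁²)/(V₁V₂).
√(V₂²−V₁²) = √(4653²−1856²) = 4266.8 m/s; delay term = 2·8.3·4266.8/(1856·4653) = 0.00820 s.
t = 27.9/4653 + 0.00820 = 0.01420 s.

0.014 s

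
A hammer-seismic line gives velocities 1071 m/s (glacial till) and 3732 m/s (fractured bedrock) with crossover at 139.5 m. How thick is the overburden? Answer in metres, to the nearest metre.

x_cross = 2h·√((V₂+V₁)/(V₂−V₁)) → h = x_cross / (2·√((V₂+V₁)/(V₂−V₁))).
√((V₂+V₁)/(V₂−V₁)) = √((3732+1071)/(3732−1071)) = 1.3435.
h = 139.5 / (2·1.3435) = 51.92 m.

52 m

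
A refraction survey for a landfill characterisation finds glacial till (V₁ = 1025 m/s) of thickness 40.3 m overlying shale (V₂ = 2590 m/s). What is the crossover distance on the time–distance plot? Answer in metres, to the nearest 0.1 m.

θ_c = arcsin(1025/2590) = 23.31°, so cos θ_c = 0.9184 and tᵢ = 2h cos θ_c/V₁ = 0.0722 s.
At crossover x/V₁ = x/V₂ + tᵢ ⇒ x = tᵢ/(1/V₁ − 1/V₂) = 0.07221/(9.7561e-04 − 3.8610e-04) = 122.50 m.

122.5 m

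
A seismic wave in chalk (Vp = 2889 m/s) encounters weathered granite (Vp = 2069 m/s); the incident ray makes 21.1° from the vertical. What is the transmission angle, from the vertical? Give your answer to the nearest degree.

15°

Snell's law: sin θ₂ = (V₂/V₁)·sin θ₁ = (2069/2889)·sin 21.1° = 0.2578.
θ₂ = sin⁻¹(0.2578) = 14.94° (from vertical).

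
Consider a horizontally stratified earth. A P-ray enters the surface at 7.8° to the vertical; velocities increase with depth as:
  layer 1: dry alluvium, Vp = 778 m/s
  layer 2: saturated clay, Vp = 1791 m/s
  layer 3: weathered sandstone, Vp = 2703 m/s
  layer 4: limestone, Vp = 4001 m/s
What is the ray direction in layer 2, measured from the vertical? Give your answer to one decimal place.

Ray parameter p = sin 7.8° / 778 = 1.7444e-04 s/m.
sin θ_2 = p·V_2 = 1.7444e-04 × 1791 = 0.3124.
θ_2 = 18.21° from the vertical.

18.2°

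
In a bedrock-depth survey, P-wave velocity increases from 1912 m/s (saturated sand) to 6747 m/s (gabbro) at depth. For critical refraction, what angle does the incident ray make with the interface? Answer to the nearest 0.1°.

At critical incidence the refracted ray runs along the interface (θ₂ = 90°), so sin θ_c = V₁/V₂.
θ_c = arcsin(1912/6747) = arcsin 0.2834 = 16.46°.
Measured from the interface: 90° − 16.46° = 73.54°.

73.5°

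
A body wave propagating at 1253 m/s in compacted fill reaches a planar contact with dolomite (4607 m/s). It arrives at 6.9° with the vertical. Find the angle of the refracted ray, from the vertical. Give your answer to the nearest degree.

26°

Snell's law: sin θ₂ = (V₂/V₁)·sin θ₁ = (4607/1253)·sin 6.9° = 0.4417.
θ₂ = sin⁻¹(0.4417) = 26.21° (from vertical).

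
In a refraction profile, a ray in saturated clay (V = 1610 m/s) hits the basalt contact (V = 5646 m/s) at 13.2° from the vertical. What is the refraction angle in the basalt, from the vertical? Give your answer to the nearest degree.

53°

sin θ₁/V₁ = sin θ₂/V₂ ⇒ sin θ₂ = 5646·sin 13.2°/1610 = 5646·0.2284/1610 = 0.8008.
θ₂ = sin⁻¹(0.8008) = 53.21° (from vertical).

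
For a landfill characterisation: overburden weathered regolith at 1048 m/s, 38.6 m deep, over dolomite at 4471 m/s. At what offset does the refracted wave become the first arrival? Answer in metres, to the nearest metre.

98 m

θ_c = arcsin(1048/4471) = 13.56°, so cos θ_c = 0.9721 and tᵢ = 2h cos θ_c/V₁ = 0.0716 s.
At crossover x/V₁ = x/V₂ + tᵢ ⇒ x = tᵢ/(1/V₁ − 1/V₂) = 0.07161/(9.5420e-04 − 2.2366e-04) = 98.03 m.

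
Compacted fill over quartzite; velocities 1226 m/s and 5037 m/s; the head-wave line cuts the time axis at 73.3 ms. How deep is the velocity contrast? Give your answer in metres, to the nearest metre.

θ_c = arcsin(1226/5037) = 14.09°; cos θ_c = 0.9699.
tᵢ = 2h cos θ_c/V₁ ⇒ h = tᵢ·V₁/(2 cos θ_c) = 0.0733·1226/(2·0.9699) = 46.33 m.

46 m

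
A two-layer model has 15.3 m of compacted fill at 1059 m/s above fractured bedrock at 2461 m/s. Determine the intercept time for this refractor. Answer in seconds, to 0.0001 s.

0.0261 s

θ_c = arcsin(V₁/V₂) = arcsin(1059/2461) = 25.49°; cos θ_c = 0.9027.
tᵢ = 2h·cos θ_c / V₁ = 2·15.3·0.9027 / 1059 = 0.02608 s.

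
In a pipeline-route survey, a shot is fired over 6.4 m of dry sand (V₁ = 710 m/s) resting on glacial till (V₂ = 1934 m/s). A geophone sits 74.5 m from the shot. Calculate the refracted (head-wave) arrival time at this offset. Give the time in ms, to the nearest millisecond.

55 ms

θ_c = arcsin(V₁/V₂) = arcsin(710/1934) = 21.54°, cos θ_c = 0.9302.
Intercept time tᵢ = 2h cos θ_c / V₁ = 2·6.4·0.9302/710 = 0.01677 s.
t = x/V₂ + tᵢ = 74.5/1934 + 0.01677 = 0.05529 s.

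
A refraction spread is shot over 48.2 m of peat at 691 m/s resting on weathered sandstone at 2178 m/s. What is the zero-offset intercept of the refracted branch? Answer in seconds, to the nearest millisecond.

0.132 s

θ_c = arcsin(V₁/V₂) = arcsin(691/2178) = 18.50°; cos θ_c = 0.9483.
tᵢ = 2h·cos θ_c / V₁ = 2·48.2·0.9483 / 691 = 0.13230 s.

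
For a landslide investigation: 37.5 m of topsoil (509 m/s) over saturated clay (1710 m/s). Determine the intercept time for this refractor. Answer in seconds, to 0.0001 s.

0.1407 s

θ_c = arcsin(V₁/V₂) = arcsin(509/1710) = 17.32°; cos θ_c = 0.9547.
tᵢ = 2h·cos θ_c / V₁ = 2·37.5·0.9547 / 509 = 0.14067 s.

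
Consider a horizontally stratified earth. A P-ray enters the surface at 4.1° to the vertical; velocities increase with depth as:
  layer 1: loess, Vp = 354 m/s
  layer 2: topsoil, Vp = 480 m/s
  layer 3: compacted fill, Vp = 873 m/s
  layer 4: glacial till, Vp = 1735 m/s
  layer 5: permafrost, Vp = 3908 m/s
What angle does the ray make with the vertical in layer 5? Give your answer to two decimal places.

Ray parameter p = sin 4.1° / 354 = 2.0197e-04 s/m.
sin θ_5 = p·V_5 = 2.0197e-04 × 3908 = 0.7893.
θ_5 = arcsin 0.7893 = 52.12°.

52.12°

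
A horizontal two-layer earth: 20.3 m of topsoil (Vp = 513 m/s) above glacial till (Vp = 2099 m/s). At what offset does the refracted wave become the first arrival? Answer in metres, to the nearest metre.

52 m

θ_c = arcsin(513/2099) = 14.15°, so cos θ_c = 0.9697 and tᵢ = 2h cos θ_c/V₁ = 0.0767 s.
At crossover x/V₁ = x/V₂ + tᵢ ⇒ x = tᵢ/(1/V₁ − 1/V₂) = 0.07674/(1.9493e-03 − 4.7642e-04) = 52.10 m.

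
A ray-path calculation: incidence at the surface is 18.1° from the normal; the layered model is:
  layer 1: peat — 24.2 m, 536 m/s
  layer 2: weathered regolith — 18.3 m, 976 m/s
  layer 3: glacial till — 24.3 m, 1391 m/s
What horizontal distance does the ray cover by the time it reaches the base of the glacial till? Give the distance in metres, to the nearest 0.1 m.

53.6 m

p = sin θ₁/V₁ = sin 18.1°/536 = 5.7962e-04 s/m is conserved through the stack.
Layer 1: θ = 18.10°; offset = 24.2·tan 18.10° = 7.910 m.
Layer 2: sin θ = p·976 = 0.5657 → θ = 34.45°; offset = 18.3·tan 34.45° = 12.554 m.
Layer 3: sin θ = p·1391 = 0.8063 → θ = 53.73°; offset = 24.3·tan 53.73° = 33.118 m.
Total horizontal offset = 53.583 m.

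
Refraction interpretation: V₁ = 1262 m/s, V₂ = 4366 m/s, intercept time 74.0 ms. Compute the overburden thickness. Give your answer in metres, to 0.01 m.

48.78 m

θ_c = arcsin(1262/4366) = 16.80°; cos θ_c = 0.9573.
tᵢ = 2h cos θ_c/V₁ ⇒ h = tᵢ·V₁/(2 cos θ_c) = 0.074·1262/(2·0.9573) = 48.78 m.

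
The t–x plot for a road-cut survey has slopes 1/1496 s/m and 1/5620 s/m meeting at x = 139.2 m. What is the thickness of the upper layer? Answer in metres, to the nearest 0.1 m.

53.0 m

h = (x_cross/2)·√((V₂−V₁)/(V₂+V₁)).
(V₂−V₁)/(V₂+V₁) = (5620−1496)/(5620+1496) = 0.5795; √ = 0.7613.
h = (139.2/2)·0.7613 = 52.98 m.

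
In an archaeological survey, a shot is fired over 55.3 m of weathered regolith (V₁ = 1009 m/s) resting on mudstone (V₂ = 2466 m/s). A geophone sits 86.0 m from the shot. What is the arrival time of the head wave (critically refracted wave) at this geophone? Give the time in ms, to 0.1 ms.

134.9 ms

t = x/V₂ + 2h·√(V₂²−V₁²)/(V₁V₂).
√(V₂²−V₁²) = √(2466²−1009²) = 2250.1 m/s; delay term = 2·55.3·2250.1/(1009·2466) = 0.10002 s.
t = 86.0/2466 + 0.10002 = 0.13489 s.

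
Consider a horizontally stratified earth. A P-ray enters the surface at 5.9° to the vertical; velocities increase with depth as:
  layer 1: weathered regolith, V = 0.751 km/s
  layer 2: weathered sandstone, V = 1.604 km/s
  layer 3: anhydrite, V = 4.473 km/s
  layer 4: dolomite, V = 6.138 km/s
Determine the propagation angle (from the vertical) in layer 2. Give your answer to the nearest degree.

13°

Ray parameter p = sin 5.9° / 0.751 = 1.3687e-01 s/km.
sin θ_2 = p·V_2 = 1.3687e-01 × 1.604 = 0.2195.
θ_2 = arcsin 0.2195 = 12.68°.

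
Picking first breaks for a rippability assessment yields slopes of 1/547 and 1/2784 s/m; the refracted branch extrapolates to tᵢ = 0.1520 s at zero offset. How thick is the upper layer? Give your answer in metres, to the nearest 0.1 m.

θ_c = arcsin(547/2784) = 11.33°; cos θ_c = 0.9805.
tᵢ = 2h cos θ_c/V₁ ⇒ h = tᵢ·V₁/(2 cos θ_c) = 0.152·547/(2·0.9805) = 42.40 m.

42.4 m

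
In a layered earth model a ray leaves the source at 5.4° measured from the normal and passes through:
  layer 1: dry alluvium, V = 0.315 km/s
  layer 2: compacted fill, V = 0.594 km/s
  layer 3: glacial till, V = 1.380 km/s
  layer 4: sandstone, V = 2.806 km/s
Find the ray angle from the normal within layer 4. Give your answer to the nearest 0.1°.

Snell's law across each interface conserves sin θ / V, so sin θ_4 = V_4·sin θ₁/V₁.
sin θ_4 = 2.806 × sin 5.4° / 0.315 = 0.8383.
θ_4 = arcsin 0.8383 = 56.96°.

57.0°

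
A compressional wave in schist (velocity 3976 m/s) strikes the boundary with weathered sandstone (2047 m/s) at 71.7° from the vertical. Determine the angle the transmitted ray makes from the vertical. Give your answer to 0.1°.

Snell's law: sin θ₂ = (V₂/V₁)·sin θ₁ = (2047/3976)·sin 71.7° = 0.4888.
θ₂ = sin⁻¹(0.4888) = 29.26° (from vertical).

29.3°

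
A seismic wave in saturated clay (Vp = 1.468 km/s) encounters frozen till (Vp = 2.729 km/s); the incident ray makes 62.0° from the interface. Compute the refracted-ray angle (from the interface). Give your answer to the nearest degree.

29°

Angle from the normal: 90° − 62.0° = 28.0°.
sin θ₁/V₁ = sin θ₂/V₂ ⇒ sin θ₂ = 2.729·sin 28.0°/1.468 = 2.729·0.4695/1.468 = 0.8727.
θ₂ = sin⁻¹(0.8727) = 60.78° (from vertical).
From the interface: 90° − 60.78° = 29.22°.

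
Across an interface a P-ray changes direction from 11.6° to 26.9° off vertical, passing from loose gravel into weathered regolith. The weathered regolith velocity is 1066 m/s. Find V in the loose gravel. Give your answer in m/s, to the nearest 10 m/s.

470 m/s

sin 11.6° = 0.2011; sin 26.9° = 0.4524.
V₁ = V₂·(sin θ₁/sin θ₂) = 1066·(0.2011/0.4524) = 473.77 m/s.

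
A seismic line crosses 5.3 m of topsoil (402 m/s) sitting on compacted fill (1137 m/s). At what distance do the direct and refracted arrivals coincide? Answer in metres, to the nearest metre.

x_cross = 2h·√((V₂+V₁)/(V₂−V₁)).
(V₂+V₁)/(V₂−V₁) = (1137+402)/(1137−402) = 2.0939; √ = 1.4470.
x_cross = 2·5.3·1.4470 = 15.34 m.

15 m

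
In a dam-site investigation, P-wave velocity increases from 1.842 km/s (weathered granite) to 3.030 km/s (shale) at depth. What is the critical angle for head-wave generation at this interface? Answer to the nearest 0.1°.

37.4°

At critical incidence the refracted ray runs along the interface (θ₂ = 90°), so sin θ_c = V₁/V₂.
θ_c = arcsin(1.842/3.030) = arcsin 0.6079 = 37.44°.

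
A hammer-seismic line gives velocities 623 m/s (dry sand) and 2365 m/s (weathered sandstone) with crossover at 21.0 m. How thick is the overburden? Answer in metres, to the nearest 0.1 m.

8.0 m

x_cross = 2h·√((V₂+V₁)/(V₂−V₁)) → h = x_cross / (2·√((V₂+V₁)/(V₂−V₁))).
√((V₂+V₁)/(V₂−V₁)) = √((2365+623)/(2365−623)) = 1.3097.
h = 21.0 / (2·1.3097) = 8.02 m.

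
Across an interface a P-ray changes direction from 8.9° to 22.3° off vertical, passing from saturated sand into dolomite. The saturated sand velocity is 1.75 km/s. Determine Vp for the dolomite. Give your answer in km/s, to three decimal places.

4.292 km/s

sin 8.9° = 0.1547; sin 22.3° = 0.3795.
V₂ = V₁·(sin θ₂/sin θ₁) = 1.75·(0.3795/0.1547) = 4.292 km/s.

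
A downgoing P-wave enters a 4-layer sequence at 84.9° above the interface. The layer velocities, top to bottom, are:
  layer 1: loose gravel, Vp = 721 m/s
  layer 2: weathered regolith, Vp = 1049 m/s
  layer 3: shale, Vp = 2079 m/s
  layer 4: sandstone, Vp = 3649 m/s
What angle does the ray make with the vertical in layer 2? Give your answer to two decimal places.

From the normal: θ₁ = 90° − 84.9° = 5.1°.
Ray parameter p = sin 5.1° / 721 = 1.2329e-04 s/m.
sin θ_2 = p·V_2 = 1.2329e-04 × 1049 = 0.1293.
θ_2 = 7.43° from the vertical.

7.43°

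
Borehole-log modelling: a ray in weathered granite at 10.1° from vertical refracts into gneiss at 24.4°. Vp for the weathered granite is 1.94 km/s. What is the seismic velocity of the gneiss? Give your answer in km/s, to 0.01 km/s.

4.57 km/s

Snell's law: sin 10.1°/V₁ = sin 24.4°/V₂.
V₂ = V₁·sin 24.4°/sin 10.1° = 1.94 × 2.3557 = 4.57 km/s.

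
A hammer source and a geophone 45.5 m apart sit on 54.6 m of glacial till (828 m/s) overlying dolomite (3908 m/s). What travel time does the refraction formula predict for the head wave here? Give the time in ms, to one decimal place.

140.5 ms

θ_c = arcsin(V₁/V₂) = arcsin(828/3908) = 12.23°, cos θ_c = 0.9773.
Intercept time tᵢ = 2h cos θ_c / V₁ = 2·54.6·0.9773/828 = 0.12889 s.
t = x/V₂ + tᵢ = 45.5/3908 + 0.12889 = 0.14053 s.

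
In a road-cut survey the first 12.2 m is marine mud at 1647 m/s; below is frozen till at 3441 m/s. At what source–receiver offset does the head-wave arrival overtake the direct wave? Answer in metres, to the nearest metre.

θ_c = arcsin(1647/3441) = 28.60°, so cos θ_c = 0.8780 and tᵢ = 2h cos θ_c/V₁ = 0.0130 s.
At crossover x/V₁ = x/V₂ + tᵢ ⇒ x = tᵢ/(1/V₁ − 1/V₂) = 0.01301/(6.0716e-04 − 2.9061e-04) = 41.09 m.

41 m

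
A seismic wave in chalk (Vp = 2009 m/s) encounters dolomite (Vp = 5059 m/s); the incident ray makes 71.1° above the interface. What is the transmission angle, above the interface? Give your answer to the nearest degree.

35°

Angle from the normal: 90° − 71.1° = 18.9°.
sin θ₁/V₁ = sin θ₂/V₂ ⇒ sin θ₂ = 5059·sin 18.9°/2009 = 5059·0.3239/2009 = 0.8157.
θ₂ = arcsin 0.8157 = 54.65° from the normal.
From the interface: 90° − 54.65° = 35.35°.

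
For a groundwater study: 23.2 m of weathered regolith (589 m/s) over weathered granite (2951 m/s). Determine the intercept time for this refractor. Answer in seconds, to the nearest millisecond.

0.077 s

tᵢ = 2h·√(V₂²−V₁²)/(V₁V₂).
√(V₂²−V₁²) = √(2951²−589²) = 2891.6 m/s.
tᵢ = 2·23.2·2891.6/(589·2951) = 0.07719 s.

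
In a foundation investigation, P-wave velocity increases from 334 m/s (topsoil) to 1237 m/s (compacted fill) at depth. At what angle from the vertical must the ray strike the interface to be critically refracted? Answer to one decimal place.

15.7°

Critical incidence: sin θ_c = V₁/V₂ = 334/1237 = 0.2700.
θ_c = arcsin 0.2700 = 15.66°.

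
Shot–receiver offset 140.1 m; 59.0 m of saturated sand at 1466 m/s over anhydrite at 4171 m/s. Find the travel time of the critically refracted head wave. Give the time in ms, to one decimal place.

θ_c = arcsin(V₁/V₂) = arcsin(1466/4171) = 20.58°, cos θ_c = 0.9362.
Intercept time tᵢ = 2h cos θ_c / V₁ = 2·59.0·0.9362/1466 = 0.07536 s.
t = x/V₂ + tᵢ = 140.1/4171 + 0.07536 = 0.10894 s.

108.9 ms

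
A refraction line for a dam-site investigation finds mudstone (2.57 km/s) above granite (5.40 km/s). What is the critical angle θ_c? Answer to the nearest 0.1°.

28.4°

At critical incidence the refracted ray runs along the interface (θ₂ = 90°), so sin θ_c = V₁/V₂.
θ_c = arcsin(2.57/5.40) = arcsin 0.4759 = 28.42°.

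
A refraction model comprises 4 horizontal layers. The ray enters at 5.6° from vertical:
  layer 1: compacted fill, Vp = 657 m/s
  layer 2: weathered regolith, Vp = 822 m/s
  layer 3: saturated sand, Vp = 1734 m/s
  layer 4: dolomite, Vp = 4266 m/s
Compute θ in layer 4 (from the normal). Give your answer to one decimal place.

Ray parameter p = sin 5.6° / 657 = 1.4853e-04 s/m.
sin θ_4 = p·V_4 = 1.4853e-04 × 4266 = 0.6336.
θ_4 = arcsin 0.6336 = 39.32°.

39.3°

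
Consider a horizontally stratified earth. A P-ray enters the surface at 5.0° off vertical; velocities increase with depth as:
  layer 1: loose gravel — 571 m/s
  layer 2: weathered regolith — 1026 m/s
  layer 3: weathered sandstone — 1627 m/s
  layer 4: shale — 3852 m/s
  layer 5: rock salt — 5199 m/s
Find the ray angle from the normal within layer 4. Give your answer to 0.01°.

36.01°

Ray parameter p = sin 5.0° / 571 = 1.5264e-04 s/m.
sin θ_4 = p·V_4 = 1.5264e-04 × 3852 = 0.5880.
θ_4 = arcsin 0.5880 = 36.01°.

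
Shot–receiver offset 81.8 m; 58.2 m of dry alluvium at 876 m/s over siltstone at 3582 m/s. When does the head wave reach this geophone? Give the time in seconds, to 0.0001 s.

θ_c = arcsin(V₁/V₂) = arcsin(876/3582) = 14.16°, cos θ_c = 0.9696.
Intercept time tᵢ = 2h cos θ_c / V₁ = 2·58.2·0.9696/876 = 0.12884 s.
t = x/V₂ + tᵢ = 81.8/3582 + 0.12884 = 0.15168 s.

0.1517 s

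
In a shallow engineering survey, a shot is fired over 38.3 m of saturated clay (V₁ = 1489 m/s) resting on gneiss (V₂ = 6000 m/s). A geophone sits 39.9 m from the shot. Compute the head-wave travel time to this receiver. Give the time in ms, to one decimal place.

t = x/V₂ + 2h·√(V₂²−V₁²)/(V₁V₂).
√(V₂²−V₁²) = √(6000²−1489²) = 5812.3 m/s; delay term = 2·38.3·5812.3/(1489·6000) = 0.04983 s.
t = 39.9/6000 + 0.04983 = 0.05648 s.

56.5 ms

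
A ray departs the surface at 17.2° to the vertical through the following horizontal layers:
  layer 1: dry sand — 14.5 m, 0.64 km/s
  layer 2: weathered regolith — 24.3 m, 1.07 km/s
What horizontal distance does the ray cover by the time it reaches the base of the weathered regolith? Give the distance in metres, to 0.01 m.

Apply Snell's law at each interface; in layer i the horizontal offset is hᵢ·tan θᵢ.
Layer 1: θ = 17.20°; offset = 14.5·tan 17.20° = 4.4885 m.
Layer 2: sin θ = 1.07·sin 17.2°/0.64 = 0.4944, θ = 29.63°; offset = 24.3·tan 29.63° = 13.8208 m.
Σ offsets = 18.3093 m.

18.31 m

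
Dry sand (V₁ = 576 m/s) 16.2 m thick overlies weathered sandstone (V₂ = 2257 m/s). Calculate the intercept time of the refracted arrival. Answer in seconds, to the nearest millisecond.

0.054 s

tᵢ = 2h·√(V₂²−V₁²)/(V₁V₂).
√(V₂²−V₁²) = √(2257²−576²) = 2182.3 m/s.
tᵢ = 2·16.2·2182.3/(576·2257) = 0.05439 s.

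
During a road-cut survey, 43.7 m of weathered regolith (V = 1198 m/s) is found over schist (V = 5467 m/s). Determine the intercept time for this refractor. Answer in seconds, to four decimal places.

0.0712 s

tᵢ = 2h·√(V₂²−V₁²)/(V₁V₂).
√(V₂²−V₁²) = √(5467²−1198²) = 5334.1 m/s.
tᵢ = 2·43.7·5334.1/(1198·5467) = 0.07118 s.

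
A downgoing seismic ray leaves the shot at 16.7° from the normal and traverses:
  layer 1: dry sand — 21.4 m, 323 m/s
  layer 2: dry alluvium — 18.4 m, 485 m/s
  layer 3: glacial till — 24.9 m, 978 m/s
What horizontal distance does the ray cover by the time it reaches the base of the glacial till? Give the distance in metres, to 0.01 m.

59.18 m

Apply Snell's law at each interface; in layer i the horizontal offset is hᵢ·tan θᵢ.
Layer 1: θ = 16.70°; offset = 21.4·tan 16.70° = 6.4203 m.
Layer 2: sin θ = 485·sin 16.7°/323 = 0.4315, θ = 25.56°; offset = 18.4·tan 25.56° = 8.8008 m.
Layer 3: sin θ = 978·sin 16.7°/323 = 0.8701, θ = 60.47°; offset = 24.9·tan 60.47° = 43.9550 m.
Σ offsets = 59.1760 m.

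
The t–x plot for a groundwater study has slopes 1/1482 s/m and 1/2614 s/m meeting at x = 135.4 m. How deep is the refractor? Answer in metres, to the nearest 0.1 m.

35.6 m

x_cross = 2h·√((V₂+V₁)/(V₂−V₁)) → h = x_cross / (2·√((V₂+V₁)/(V₂−V₁))).
√((V₂+V₁)/(V₂−V₁)) = √((2614+1482)/(2614−1482)) = 1.9022.
h = 135.4 / (2·1.9022) = 35.59 m.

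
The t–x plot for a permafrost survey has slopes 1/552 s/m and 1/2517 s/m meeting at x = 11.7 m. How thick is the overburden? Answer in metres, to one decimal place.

4.7 m

h = (x_cross/2)·√((V₂−V₁)/(V₂+V₁)).
(V₂−V₁)/(V₂+V₁) = (2517−552)/(2517+552) = 0.6403; √ = 0.8002.
h = (11.7/2)·0.8002 = 4.68 m.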